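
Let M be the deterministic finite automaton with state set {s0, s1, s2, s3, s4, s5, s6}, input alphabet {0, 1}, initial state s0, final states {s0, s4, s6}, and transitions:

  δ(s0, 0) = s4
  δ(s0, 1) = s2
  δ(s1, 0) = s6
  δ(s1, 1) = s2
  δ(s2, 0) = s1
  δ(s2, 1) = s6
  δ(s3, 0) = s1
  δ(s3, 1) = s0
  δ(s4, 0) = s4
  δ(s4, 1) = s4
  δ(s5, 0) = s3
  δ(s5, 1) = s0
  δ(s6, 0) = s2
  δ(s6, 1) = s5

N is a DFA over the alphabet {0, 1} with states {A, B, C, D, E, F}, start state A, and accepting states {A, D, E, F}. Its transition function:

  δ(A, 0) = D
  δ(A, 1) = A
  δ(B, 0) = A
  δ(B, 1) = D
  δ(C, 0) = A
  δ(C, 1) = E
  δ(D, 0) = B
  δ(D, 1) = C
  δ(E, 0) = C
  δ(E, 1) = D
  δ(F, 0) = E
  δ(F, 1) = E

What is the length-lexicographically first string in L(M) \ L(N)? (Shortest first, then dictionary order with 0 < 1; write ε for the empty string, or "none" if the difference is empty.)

00

The string 00 is accepted by M but not by N.
No shorter string lies in the difference, and 00 is the lexicographically first length-2 string in L(M) \ L(N).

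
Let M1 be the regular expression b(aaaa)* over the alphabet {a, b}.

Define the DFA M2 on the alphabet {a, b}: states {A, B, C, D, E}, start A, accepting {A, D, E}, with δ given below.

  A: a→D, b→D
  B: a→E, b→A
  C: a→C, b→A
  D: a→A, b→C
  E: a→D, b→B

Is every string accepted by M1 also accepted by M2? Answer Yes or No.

Converting the expression M1 to a DFA (subset construction, then merging equivalent states) gives the minimal DFA with states {r0, r1, r2, r3, r4, r5}, start state r0, accepting states {r2} and transitions r0: a→r1, b→r2; r1: a→r1, b→r1; r2: a→r3, b→r1; r3: a→r4, b→r1; r4: a→r5, b→r1; r5: a→r2, b→r1.
Exploring the product automaton M1 × M2 from the start pair (r0, A), following both machines on each input symbol, reaches 8 state pairs: (r0, A), (r1, D), (r2, D), (r1, A), (r1, C), (r3, A), (r4, D), (r5, A).
M1 accepts in {r2} and M2 accepts in {A, D, E}. The reachable pairs whose M1-component is accepting are (r2, D); in each of them the M2-component is accepting too, so the product for L(M1) \ L(M2) (M1-component accepting, M2-component rejecting) has no reachable accepting pair and the difference is empty.
Hence every string in L(M1) is also in L(M2).

Yes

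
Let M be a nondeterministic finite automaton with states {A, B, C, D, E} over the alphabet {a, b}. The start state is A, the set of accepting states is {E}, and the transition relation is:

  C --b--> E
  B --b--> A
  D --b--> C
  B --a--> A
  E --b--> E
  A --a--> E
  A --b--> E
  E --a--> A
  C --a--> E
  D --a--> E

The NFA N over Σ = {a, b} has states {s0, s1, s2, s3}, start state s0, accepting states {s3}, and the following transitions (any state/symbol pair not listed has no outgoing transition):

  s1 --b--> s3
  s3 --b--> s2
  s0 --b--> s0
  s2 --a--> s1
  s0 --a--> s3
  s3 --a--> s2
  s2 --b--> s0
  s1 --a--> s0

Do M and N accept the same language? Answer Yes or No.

No

The string b is accepted by M but rejected by N.
So L(M) ≠ L(N).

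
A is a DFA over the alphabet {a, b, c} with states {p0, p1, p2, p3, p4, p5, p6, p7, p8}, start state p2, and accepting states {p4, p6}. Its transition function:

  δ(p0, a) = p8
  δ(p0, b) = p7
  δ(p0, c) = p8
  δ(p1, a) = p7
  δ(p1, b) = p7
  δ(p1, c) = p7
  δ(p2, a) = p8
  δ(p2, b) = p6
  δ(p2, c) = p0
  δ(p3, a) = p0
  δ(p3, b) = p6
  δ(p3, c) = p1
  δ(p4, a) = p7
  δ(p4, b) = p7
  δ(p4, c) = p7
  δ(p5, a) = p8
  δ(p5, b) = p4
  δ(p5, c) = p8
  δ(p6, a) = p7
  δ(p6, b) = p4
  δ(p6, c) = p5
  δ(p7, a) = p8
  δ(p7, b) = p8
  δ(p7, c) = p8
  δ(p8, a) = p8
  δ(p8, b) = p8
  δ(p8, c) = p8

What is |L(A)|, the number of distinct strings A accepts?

3

The useful subgraph on states {p2, p4, p5, p6} is acyclic, so L(A) is finite; the longest accepting path visits 4 useful states, giving maximum string length 3.
Counting accepting paths from p2 by length: 1 of length 1, 1 of length 2, 1 of length 3. Total 3.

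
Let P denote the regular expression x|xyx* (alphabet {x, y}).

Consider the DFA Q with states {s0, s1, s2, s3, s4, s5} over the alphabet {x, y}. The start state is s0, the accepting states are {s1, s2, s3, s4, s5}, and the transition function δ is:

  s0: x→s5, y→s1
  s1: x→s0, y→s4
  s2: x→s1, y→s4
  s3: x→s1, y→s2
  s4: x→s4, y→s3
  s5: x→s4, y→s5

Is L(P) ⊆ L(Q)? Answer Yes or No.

Yes

Converting the expression P to a DFA (subset construction, then merging equivalent states) gives the minimal DFA with states {p0, p1, p2, p3}, start state p0, accepting states {p1, p3} and transitions p0: x→p1, y→p2; p1: x→p2, y→p3; p2: x→p2, y→p2; p3: x→p3, y→p2.
Exploring the product automaton P × Q from the start pair (p0, s0), following both machines on each input symbol, reaches 10 state pairs: (p0, s0), (p1, s5), (p2, s1), (p2, s4), (p3, s5), (p2, s0), (p2, s3), (p3, s4), (p2, s5), (p2, s2).
P accepts in {p1, p3} and Q accepts in {s1, s2, s3, s4, s5}. The reachable pairs whose P-component is accepting are (p1, s5), (p3, s5), (p3, s4); in each of them the Q-component is accepting too, so the product for L(P) \ L(Q) (P-component accepting, Q-component rejecting) has no reachable accepting pair and the difference is empty.
Hence every string in L(P) is also in L(Q).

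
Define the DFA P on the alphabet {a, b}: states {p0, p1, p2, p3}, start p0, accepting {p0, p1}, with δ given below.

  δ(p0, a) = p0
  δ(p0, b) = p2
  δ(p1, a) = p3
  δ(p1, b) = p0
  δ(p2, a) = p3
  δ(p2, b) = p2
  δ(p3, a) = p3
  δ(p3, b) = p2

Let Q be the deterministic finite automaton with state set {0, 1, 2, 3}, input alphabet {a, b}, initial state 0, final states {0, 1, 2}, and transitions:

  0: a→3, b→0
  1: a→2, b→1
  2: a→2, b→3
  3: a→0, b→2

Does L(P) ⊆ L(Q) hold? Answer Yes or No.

No

The string a is in L(P) but not in L(Q).
So L(P) ⊄ L(Q).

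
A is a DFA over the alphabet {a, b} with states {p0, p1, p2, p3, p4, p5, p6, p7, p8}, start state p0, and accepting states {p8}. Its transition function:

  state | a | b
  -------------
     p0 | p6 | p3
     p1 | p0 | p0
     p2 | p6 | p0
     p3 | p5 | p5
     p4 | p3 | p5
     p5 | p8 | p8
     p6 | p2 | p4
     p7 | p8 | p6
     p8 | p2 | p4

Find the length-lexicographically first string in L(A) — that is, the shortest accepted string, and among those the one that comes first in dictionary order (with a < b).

baa

A breadth-first search from p0 reaches an accepting state first via the path p0 → p3 → p5 → p8 on input baa.
No string of length < 3 is accepted (BFS exhausts all shorter strings without reaching an accepting state), and baa is the lexicographically least accepting string of length 3.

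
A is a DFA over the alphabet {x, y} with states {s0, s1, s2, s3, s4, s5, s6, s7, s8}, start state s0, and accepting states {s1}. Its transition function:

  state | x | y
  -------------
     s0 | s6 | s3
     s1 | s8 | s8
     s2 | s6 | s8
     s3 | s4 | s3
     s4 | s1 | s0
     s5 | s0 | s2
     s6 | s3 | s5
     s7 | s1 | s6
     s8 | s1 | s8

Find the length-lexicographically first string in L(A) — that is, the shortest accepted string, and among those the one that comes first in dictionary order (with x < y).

yxx

A breadth-first search from s0 reaches an accepting state first via the path s0 → s3 → s4 → s1 on input yxx.
No string of length < 3 is accepted (BFS exhausts all shorter strings without reaching an accepting state), and yxx is the lexicographically least accepting string of length 3.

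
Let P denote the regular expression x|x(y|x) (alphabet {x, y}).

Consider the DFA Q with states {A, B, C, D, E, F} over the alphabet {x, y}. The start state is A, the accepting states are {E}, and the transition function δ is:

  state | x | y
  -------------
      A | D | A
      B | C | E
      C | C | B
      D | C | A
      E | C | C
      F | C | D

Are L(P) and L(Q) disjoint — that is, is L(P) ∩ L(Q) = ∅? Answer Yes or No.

Yes

Converting the expression P to a DFA (subset construction, then merging equivalent states) gives the minimal DFA with states {p0, p1, p2, p3}, start state p0, accepting states {p1, p3} and transitions p0: x→p1, y→p2; p1: x→p3, y→p3; p2: x→p2, y→p2; p3: x→p2, y→p2.
Exploring the product automaton P × Q from the start pair (p0, A), following both machines on each input symbol, reaches 9 state pairs: (p0, A), (p1, D), (p2, A), (p3, C), (p3, A), (p2, D), (p2, C), (p2, B), (p2, E).
P accepts in {p1, p3} and Q accepts in {E}; no reachable pair has both components accepting, so no string drives both machines to acceptance simultaneously and L(P) ∩ L(Q) = ∅.
So no string is accepted by both, and the intersection is empty.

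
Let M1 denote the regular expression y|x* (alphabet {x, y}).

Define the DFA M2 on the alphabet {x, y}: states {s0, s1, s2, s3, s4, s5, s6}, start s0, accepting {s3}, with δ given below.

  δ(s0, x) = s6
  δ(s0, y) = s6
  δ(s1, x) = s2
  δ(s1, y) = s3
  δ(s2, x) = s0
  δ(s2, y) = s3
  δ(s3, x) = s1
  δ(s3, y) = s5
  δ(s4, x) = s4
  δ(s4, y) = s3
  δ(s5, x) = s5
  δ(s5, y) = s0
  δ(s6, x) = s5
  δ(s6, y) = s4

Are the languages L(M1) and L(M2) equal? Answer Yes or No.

The empty string ε is accepted by M1 but rejected by M2.
So L(M1) ≠ L(M2).

No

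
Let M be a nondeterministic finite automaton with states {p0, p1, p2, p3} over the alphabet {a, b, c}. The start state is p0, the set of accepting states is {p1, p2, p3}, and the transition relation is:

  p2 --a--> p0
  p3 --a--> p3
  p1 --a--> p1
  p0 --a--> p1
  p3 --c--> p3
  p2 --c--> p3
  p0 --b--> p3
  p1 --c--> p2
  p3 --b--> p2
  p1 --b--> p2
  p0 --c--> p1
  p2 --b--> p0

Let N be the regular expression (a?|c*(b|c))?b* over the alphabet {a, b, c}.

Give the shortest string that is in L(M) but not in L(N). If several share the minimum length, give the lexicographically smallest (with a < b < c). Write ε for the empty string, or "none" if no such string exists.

The string aa is accepted by M but not by N.
No shorter string lies in the difference, and aa is the lexicographically first length-2 string in L(M) \ L(N).

aa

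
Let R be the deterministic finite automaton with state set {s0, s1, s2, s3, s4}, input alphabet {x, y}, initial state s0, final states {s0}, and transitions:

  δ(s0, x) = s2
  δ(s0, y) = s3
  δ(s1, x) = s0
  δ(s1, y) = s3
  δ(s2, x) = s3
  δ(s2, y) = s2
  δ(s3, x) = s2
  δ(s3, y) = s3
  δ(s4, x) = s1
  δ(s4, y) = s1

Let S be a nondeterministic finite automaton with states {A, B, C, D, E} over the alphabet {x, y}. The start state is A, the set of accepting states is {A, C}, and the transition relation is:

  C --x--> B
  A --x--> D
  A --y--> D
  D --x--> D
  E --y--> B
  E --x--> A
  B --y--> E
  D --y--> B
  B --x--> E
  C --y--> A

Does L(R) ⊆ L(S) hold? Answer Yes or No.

Yes

Exploring the product automaton R × S from the start pair (s0, A), following both machines on each input symbol, reaches 9 state pairs: (s0, A), (s2, D), (s3, D), (s2, B), (s3, B), (s3, E), (s2, E), (s2, A), (s3, A).
R accepts in {s0} and S accepts in {A, C}. The reachable pairs whose R-component is accepting are (s0, A); in each of them the S-component is accepting too, so the product for L(R) \ L(S) (R-component accepting, S-component rejecting) has no reachable accepting pair and the difference is empty.
Hence every string in L(R) is also in L(S).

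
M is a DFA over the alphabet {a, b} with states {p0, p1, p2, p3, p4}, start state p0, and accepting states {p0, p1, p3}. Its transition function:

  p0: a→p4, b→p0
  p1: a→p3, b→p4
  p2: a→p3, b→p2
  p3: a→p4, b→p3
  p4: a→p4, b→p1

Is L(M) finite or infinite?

infinite

State p0 is reachable from the start and can reach an accepting state, and it lies on the cycle p0 → p0.
Traversing that cycle any number of times yields accepted strings of unbounded length, so the language is infinite.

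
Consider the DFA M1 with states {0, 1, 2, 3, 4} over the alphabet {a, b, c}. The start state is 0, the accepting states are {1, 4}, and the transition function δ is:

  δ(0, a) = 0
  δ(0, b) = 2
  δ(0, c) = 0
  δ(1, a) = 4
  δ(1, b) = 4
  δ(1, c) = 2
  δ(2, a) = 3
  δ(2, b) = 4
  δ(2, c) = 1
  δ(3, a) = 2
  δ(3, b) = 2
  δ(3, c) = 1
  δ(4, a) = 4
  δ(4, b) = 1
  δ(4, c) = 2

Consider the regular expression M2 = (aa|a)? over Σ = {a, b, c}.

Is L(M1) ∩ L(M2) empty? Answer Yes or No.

Yes

Converting the expression M2 to a DFA (subset construction, then merging equivalent states) gives the minimal DFA with states {r0, r1, r2, r3}, start state r0, accepting states {r0, r1, r3} and transitions r0: a→r1, b→r2, c→r2; r1: a→r3, b→r2, c→r2; r2: a→r2, b→r2, c→r2; r3: a→r2, b→r2, c→r2.
Exploring the product automaton M1 × M2 from the start pair (0, r0), following both machines on each input symbol, reaches 8 state pairs: (0, r0), (0, r1), (2, r2), (0, r2), (0, r3), (3, r2), (4, r2), (1, r2).
M1 accepts in {1, 4} and M2 accepts in {r0, r1, r3}; no reachable pair has both components accepting, so no string drives both machines to acceptance simultaneously and L(M1) ∩ L(M2) = ∅.
So no string is accepted by both, and the intersection is empty.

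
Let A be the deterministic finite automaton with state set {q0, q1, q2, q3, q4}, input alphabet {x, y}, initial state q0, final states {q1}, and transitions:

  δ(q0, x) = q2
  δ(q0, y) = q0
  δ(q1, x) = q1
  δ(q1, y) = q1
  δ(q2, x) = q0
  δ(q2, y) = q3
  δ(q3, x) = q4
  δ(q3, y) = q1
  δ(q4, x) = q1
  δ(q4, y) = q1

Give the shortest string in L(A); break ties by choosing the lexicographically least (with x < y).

A breadth-first search from q0 reaches an accepting state first via the path q0 → q2 → q3 → q1 on input xyy.
No string of length < 3 is accepted (BFS exhausts all shorter strings without reaching an accepting state), and xyy is the lexicographically least accepting string of length 3.

xyy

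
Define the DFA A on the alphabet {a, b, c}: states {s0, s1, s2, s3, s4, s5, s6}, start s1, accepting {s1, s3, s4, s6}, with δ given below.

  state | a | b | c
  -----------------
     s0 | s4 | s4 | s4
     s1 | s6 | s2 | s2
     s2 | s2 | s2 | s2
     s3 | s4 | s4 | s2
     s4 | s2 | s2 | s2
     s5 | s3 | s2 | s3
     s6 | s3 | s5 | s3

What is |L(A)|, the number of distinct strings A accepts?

The useful subgraph on states {s1, s3, s4, s5, s6} is acyclic, so L(A) is finite; the longest accepting path visits 5 useful states, giving maximum string length 4.
Counting accepting paths from s1 by length: 1 of length 0, 1 of length 1, 2 of length 2, 6 of length 3, 4 of length 4. Total 14.

14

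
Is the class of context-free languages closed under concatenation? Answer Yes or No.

Yes

Take grammars for L₁ and L₂ with disjoint nonterminals and start symbols S₁, S₂; adding a new start symbol with S → S₁S₂ gives a context-free grammar for L₁L₂.
So the context-free languages are closed under concatenation.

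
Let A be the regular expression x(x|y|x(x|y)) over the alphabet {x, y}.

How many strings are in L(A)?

The expression has no Kleene star, so L(A) is finite. Expanding the alternatives gives {xx, xy, xxx, xxy}.
That is 2 of length 2, 2 of length 3: 4 strings in all.

4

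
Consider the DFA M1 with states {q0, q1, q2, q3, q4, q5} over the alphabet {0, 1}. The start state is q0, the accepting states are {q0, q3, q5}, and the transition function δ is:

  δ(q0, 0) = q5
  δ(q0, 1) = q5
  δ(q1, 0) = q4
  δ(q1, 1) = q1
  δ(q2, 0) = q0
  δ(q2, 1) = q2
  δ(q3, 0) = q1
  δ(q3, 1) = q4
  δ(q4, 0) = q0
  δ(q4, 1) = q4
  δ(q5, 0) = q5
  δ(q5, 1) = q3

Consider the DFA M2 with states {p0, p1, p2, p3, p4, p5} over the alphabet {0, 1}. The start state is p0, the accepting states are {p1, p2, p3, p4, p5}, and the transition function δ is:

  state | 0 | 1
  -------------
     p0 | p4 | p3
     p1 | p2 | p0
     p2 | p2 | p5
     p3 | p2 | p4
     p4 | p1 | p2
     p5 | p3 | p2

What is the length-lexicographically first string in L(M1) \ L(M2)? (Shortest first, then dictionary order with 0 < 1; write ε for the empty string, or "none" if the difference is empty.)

The empty string ε is accepted by M1 but not by M2.
Since ε is the unique shortest string, it is the required witness.

ε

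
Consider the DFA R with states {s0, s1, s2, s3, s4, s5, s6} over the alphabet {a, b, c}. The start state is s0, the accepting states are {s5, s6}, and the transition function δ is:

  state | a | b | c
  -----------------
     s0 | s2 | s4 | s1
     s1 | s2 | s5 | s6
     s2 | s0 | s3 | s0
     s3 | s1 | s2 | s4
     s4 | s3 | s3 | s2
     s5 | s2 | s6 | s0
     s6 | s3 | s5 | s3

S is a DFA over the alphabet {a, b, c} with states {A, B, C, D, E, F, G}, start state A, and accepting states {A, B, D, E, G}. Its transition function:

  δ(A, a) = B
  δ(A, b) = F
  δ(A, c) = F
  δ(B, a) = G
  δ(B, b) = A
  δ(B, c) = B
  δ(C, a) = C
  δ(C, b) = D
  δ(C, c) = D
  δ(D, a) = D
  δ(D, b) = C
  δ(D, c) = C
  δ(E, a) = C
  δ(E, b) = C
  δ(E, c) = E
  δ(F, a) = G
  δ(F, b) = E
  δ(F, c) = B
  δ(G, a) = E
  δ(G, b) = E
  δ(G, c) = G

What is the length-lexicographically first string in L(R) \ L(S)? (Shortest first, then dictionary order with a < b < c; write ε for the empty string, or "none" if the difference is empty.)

cbb

The string cbb is accepted by R but not by S.
No shorter string lies in the difference, and cbb is the lexicographically first length-3 string in L(R) \ L(S).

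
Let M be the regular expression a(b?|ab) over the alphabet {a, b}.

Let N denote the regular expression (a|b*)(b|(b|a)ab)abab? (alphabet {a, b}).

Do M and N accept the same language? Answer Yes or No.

No

The string a is accepted by M but rejected by N.
So L(M) ≠ L(N).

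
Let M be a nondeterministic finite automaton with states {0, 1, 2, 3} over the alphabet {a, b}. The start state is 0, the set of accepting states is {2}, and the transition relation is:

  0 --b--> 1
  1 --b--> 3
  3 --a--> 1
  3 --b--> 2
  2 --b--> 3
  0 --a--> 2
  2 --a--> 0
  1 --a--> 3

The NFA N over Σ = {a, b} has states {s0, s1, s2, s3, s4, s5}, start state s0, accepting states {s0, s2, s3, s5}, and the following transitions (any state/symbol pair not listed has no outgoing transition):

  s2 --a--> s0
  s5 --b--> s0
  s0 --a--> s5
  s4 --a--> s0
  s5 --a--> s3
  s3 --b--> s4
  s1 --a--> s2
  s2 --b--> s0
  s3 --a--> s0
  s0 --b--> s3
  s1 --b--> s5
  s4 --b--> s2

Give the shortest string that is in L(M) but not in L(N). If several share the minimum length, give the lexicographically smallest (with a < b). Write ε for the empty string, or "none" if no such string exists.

aaabb

The string aaabb is accepted by M but not by N.
No shorter string lies in the difference, and aaabb is the lexicographically first length-5 string in L(M) \ L(N).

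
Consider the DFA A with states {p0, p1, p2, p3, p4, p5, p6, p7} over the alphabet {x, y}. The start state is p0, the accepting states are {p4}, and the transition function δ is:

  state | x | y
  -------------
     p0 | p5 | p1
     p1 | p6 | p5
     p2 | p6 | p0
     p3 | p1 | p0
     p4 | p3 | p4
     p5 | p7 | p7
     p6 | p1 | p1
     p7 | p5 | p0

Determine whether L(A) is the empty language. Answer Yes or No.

Yes

The states reachable from the start state are {p0, p1, p5, p6, p7}.
None of the accepting states {p4} is reachable, so no string is accepted and L(A) = ∅.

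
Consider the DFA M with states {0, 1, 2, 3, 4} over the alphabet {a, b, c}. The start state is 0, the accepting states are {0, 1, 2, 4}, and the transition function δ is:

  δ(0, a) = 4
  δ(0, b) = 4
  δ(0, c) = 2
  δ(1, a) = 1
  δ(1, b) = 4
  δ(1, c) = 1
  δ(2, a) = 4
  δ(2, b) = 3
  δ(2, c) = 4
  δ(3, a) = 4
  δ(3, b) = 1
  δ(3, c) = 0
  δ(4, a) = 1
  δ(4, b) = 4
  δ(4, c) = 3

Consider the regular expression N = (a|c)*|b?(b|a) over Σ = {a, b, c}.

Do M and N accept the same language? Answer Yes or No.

No

The string ab is accepted by M but rejected by N.
So L(M) ≠ L(N).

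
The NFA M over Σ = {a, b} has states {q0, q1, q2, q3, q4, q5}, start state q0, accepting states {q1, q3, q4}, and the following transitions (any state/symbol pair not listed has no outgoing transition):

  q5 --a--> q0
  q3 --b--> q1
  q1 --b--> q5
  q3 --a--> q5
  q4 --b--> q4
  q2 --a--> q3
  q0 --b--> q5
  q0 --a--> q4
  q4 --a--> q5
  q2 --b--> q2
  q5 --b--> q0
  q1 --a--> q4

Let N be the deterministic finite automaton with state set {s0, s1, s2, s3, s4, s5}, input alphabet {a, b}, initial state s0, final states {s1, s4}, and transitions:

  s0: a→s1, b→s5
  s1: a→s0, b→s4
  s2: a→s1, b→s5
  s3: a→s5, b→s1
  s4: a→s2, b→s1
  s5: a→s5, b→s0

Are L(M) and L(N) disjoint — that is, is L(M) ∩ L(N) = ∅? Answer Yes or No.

No

The string a is accepted by both M and N.
Hence L(M) ∩ L(N) ≠ ∅.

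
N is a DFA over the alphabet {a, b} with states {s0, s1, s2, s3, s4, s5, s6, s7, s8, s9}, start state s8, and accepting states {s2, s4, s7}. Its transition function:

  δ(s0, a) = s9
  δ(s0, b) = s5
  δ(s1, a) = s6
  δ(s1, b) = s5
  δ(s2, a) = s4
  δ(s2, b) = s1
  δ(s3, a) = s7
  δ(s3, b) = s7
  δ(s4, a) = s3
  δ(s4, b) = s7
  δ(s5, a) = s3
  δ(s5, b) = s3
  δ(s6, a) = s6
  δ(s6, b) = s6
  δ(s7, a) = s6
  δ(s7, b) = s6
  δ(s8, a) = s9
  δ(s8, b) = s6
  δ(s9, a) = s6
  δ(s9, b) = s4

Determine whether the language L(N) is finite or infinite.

finite

The useful states (reachable from s8 and able to reach an accepting state) are {s3, s4, s7, s8, s9}.
Restricted to these states the transition graph has no cycle, so every accepting path has bounded length and L is finite.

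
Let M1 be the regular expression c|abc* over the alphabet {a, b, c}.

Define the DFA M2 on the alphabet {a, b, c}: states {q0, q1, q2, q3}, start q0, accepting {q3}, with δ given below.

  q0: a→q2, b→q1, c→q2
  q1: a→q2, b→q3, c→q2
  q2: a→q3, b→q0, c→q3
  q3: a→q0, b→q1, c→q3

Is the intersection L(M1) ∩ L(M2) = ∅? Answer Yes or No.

The string abcc is accepted by both M1 and M2.
Hence L(M1) ∩ L(M2) ≠ ∅.

No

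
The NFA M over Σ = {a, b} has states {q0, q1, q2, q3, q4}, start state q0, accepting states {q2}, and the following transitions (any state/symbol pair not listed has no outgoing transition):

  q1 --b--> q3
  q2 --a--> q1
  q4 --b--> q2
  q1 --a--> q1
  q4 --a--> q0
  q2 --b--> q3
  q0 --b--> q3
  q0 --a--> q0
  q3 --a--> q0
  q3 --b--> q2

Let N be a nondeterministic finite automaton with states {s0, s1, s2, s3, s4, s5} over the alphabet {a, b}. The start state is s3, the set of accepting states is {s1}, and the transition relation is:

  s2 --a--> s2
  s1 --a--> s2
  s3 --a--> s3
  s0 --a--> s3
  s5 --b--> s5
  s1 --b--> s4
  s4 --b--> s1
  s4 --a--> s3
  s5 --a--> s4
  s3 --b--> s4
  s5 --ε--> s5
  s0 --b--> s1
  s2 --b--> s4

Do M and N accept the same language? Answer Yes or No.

Yes

Exploring the product automaton M × N from the start pair (q0, s3), following both machines on each input symbol, reaches 4 state pairs: (q0, s3), (q3, s4), (q2, s1), (q1, s2).
M accepts in {q2} and N accepts in {s1}. In every reachable pair the two components are either both accepting — (q2, s1) — or both non-accepting, so no string is accepted by exactly one of the machines: L(M) \ L(N) and L(N) \ L(M) are both empty.
Hence every string is accepted by M iff it is accepted by N, and the two languages coincide.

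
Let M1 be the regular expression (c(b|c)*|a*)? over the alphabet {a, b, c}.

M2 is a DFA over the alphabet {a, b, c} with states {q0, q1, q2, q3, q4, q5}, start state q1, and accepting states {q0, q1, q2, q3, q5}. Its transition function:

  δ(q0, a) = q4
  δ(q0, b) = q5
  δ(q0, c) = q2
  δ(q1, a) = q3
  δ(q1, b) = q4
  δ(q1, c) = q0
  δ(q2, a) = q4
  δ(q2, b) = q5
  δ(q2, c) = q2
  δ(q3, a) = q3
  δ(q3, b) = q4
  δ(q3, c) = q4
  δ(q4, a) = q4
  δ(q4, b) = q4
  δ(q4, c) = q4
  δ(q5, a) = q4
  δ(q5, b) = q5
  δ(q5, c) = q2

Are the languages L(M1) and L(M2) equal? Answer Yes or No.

Yes

Converting the expression M1 to a DFA (subset construction, then merging equivalent states) gives the minimal DFA with states {r0, r1, r2, r3}, start state r0, accepting states {r0, r1, r3} and transitions r0: a→r1, b→r2, c→r3; r1: a→r1, b→r2, c→r2; r2: a→r2, b→r2, c→r2; r3: a→r2, b→r3, c→r3.
Exploring the product automaton M1 × M2 from the start pair (r0, q1), following both machines on each input symbol, reaches 6 state pairs: (r0, q1), (r1, q3), (r2, q4), (r3, q0), (r3, q5), (r3, q2).
M1 accepts in {r0, r1, r3} and M2 accepts in {q0, q1, q2, q3, q5}. In every reachable pair the two components are either both accepting — (r0, q1), (r1, q3), (r3, q0), (r3, q5), (r3, q2) — or both non-accepting, so no string is accepted by exactly one of the machines: L(M1) \ L(M2) and L(M2) \ L(M1) are both empty.
Hence every string is accepted by M1 iff it is accepted by M2, and the two languages coincide.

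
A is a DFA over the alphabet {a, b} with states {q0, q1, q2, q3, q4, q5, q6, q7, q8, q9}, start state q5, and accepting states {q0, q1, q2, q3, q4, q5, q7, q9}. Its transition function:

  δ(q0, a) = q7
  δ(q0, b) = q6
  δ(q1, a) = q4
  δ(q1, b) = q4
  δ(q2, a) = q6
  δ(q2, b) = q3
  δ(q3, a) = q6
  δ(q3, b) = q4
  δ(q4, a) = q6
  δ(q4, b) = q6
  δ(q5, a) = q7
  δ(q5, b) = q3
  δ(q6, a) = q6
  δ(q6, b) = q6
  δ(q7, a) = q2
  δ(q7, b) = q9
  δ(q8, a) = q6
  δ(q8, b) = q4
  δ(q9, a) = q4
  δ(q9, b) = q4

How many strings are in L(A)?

10

The useful subgraph on states {q2, q3, q4, q5, q7, q9} is acyclic, so L(A) is finite; the longest accepting path visits 5 useful states, giving maximum string length 4.
Counting accepting paths from q5 by length: 1 of length 0, 2 of length 1, 3 of length 2, 3 of length 3, 1 of length 4. Total 10.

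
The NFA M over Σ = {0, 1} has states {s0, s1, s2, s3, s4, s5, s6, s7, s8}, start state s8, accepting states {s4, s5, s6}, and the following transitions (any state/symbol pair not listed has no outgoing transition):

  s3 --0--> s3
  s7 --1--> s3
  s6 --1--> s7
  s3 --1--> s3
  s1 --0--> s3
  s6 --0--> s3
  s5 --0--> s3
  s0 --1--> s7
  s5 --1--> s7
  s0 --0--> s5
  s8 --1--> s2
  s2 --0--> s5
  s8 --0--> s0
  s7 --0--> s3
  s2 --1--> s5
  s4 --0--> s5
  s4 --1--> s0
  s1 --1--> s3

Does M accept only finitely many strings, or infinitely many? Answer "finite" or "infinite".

finite

The useful states (reachable from s8 and able to reach an accepting state) are {s0, s2, s5, s8}.
Restricted to these states the transition graph has no cycle, so every accepting path has bounded length and L is finite.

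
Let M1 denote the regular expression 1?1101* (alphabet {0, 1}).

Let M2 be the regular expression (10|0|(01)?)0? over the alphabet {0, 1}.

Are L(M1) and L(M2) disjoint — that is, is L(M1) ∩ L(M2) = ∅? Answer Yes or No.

Converting the expression M1 to a DFA (subset construction, then merging equivalent states) gives the minimal DFA with states {r0, r1, r2, r3, r4, r5}, start state r0, accepting states {r4} and transitions r0: 0→r1, 1→r2; r1: 0→r1, 1→r1; r2: 0→r1, 1→r3; r3: 0→r4, 1→r5; r4: 0→r1, 1→r4; r5: 0→r4, 1→r1.
Converting the expression M2 to a DFA (subset construction, then merging equivalent states) gives the minimal DFA with states {t0, t1, t2, t3, t4, t5}, start state t0, accepting states {t0, t1, t3, t4} and transitions t0: 0→t1, 1→t2; t1: 0→t3, 1→t4; t2: 0→t4, 1→t5; t3: 0→t5, 1→t5; t4: 0→t3, 1→t5; t5: 0→t5, 1→t5.
Exploring the product automaton M1 × M2 from the start pair (r0, t0), following both machines on each input symbol, reaches 9 state pairs: (r0, t0), (r1, t1), (r2, t2), (r1, t3), (r1, t4), (r3, t5), (r1, t5), (r4, t5), (r5, t5).
M1 accepts in {r4} and M2 accepts in {t0, t1, t3, t4}; no reachable pair has both components accepting, so no string drives both machines to acceptance simultaneously and L(M1) ∩ L(M2) = ∅.
So no string is accepted by both, and the intersection is empty.

Yes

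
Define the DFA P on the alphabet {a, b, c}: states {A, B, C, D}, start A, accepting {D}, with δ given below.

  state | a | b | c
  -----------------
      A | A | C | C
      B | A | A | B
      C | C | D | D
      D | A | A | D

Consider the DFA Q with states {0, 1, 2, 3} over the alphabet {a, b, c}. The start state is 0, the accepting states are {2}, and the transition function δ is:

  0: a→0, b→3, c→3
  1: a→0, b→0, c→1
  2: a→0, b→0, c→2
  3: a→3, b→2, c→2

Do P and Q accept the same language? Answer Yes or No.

Exploring the product automaton P × Q from the start pair (A, 0), following both machines on each input symbol, reaches 3 state pairs: (A, 0), (C, 3), (D, 2).
P accepts in {D} and Q accepts in {2}. In every reachable pair the two components are either both accepting — (D, 2) — or both non-accepting, so no string is accepted by exactly one of the machines: L(P) \ L(Q) and L(Q) \ L(P) are both empty.
Hence every string is accepted by P iff it is accepted by Q, and the two languages coincide.

Yes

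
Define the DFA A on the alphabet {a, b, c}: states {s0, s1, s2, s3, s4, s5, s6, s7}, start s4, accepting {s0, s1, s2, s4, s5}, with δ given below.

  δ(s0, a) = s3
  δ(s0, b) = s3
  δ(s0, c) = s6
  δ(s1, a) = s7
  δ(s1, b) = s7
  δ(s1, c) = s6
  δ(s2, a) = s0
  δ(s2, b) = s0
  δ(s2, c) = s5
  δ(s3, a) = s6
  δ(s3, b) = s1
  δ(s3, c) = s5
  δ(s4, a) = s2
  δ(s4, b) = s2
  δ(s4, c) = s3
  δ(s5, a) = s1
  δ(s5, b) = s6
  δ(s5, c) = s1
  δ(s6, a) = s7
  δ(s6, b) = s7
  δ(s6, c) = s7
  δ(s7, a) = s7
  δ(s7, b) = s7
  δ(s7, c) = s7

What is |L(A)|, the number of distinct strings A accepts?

49

The useful subgraph on states {s0, s1, s2, s3, s4, s5} is acyclic, so L(A) is finite; the longest accepting path visits 6 useful states, giving maximum string length 5.
Counting accepting paths from s4 by length: 1 of length 0, 2 of length 1, 8 of length 2, 6 of length 3, 16 of length 4, 16 of length 5. Total 49.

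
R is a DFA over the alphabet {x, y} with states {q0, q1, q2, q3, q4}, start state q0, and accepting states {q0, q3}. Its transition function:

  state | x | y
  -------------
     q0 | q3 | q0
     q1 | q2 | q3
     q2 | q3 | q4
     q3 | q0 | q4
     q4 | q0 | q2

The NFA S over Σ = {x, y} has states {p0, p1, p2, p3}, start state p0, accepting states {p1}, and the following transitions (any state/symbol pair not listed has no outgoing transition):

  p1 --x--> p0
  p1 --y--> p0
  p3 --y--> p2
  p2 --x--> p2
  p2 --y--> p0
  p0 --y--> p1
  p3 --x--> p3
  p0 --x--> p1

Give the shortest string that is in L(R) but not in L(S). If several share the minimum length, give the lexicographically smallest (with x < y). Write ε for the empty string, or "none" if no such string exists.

ε

The empty string ε is accepted by R but not by S.
Since ε is the unique shortest string, it is the required witness.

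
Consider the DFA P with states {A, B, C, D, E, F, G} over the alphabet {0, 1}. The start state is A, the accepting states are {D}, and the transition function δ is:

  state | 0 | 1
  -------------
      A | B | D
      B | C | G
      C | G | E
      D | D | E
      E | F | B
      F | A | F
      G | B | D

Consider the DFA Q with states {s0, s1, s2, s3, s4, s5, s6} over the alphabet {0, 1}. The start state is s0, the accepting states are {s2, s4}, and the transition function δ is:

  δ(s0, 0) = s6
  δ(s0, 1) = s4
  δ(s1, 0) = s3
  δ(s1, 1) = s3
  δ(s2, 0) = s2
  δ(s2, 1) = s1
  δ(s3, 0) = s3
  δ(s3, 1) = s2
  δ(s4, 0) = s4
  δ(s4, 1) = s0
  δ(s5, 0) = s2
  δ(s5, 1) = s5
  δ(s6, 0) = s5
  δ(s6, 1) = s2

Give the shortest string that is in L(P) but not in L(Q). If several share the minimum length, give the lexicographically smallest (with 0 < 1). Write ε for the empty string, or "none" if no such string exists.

The string 011 is accepted by P but not by Q.
No shorter string lies in the difference, and 011 is the lexicographically first length-3 string in L(P) \ L(Q).

011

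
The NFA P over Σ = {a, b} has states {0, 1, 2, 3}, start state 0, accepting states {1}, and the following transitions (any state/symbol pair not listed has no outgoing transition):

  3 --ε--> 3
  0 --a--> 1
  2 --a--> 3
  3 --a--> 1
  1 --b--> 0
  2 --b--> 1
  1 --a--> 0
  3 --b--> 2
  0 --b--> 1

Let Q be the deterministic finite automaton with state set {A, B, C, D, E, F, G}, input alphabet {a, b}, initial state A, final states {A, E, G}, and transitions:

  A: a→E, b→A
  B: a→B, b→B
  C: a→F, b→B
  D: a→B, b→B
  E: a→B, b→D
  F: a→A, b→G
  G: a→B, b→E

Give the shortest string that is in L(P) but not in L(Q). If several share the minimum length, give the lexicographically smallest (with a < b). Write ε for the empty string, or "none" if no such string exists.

aaa

The string aaa is accepted by P but not by Q.
No shorter string lies in the difference, and aaa is the lexicographically first length-3 string in L(P) \ L(Q).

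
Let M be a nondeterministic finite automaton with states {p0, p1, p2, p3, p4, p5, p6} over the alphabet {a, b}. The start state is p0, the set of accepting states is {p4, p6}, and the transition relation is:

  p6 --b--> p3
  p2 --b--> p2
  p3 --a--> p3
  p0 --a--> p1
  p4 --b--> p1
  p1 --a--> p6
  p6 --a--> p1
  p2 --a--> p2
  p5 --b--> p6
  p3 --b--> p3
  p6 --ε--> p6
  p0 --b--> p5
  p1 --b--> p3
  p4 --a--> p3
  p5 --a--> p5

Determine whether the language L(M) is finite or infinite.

infinite

State p1 is reachable from the start and can reach an accepting state, and it lies on the cycle p1 → p6 → p1.
Traversing that cycle any number of times yields accepted strings of unbounded length, so the language is infinite.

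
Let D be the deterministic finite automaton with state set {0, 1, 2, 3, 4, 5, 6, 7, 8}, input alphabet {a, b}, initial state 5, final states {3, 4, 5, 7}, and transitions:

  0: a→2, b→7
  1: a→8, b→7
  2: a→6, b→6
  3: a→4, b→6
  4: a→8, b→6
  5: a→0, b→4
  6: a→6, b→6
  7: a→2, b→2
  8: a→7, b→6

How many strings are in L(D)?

4

The useful subgraph on states {0, 4, 5, 7, 8} is acyclic, so L(D) is finite; the longest accepting path visits 4 useful states, giving maximum string length 3.
Counting accepting paths from 5 by length: 1 of length 0, 1 of length 1, 1 of length 2, 1 of length 3. Total 4.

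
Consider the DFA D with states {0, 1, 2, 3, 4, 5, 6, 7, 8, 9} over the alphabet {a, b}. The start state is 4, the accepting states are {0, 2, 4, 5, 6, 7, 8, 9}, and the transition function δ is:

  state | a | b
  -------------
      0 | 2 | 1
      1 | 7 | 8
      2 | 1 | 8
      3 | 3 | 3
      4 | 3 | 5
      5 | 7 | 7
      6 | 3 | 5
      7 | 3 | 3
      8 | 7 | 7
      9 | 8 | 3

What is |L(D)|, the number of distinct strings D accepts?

The useful subgraph on states {4, 5, 7} is acyclic, so L(D) is finite; the longest accepting path visits 3 useful states, giving maximum string length 2.
Counting accepting paths from 4 by length: 1 of length 0, 1 of length 1, 2 of length 2. Total 4.

4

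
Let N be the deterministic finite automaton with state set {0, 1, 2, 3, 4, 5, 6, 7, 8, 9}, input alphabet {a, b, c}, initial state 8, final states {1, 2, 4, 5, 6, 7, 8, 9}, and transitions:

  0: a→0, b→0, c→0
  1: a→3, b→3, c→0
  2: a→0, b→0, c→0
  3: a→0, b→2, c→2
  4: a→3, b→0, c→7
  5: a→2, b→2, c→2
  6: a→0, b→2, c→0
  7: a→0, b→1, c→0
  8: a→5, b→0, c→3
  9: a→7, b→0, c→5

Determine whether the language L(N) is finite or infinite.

The useful states (reachable from 8 and able to reach an accepting state) are {2, 3, 5, 8}.
Restricted to these states the transition graph has no cycle, so every accepting path has bounded length and L is finite.

finite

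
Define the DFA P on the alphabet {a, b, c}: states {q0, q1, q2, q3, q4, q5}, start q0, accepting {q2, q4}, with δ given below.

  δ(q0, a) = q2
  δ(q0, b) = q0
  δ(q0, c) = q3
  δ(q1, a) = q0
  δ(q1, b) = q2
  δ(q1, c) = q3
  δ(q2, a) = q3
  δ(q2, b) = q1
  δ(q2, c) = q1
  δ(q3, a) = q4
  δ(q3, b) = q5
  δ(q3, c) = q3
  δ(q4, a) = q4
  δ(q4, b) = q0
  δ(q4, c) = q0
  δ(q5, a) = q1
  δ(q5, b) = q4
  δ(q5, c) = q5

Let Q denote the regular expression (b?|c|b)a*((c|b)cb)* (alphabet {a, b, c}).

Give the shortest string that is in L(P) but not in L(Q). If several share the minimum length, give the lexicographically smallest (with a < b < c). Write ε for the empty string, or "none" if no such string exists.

abb

The string abb is accepted by P but not by Q.
No shorter string lies in the difference, and abb is the lexicographically first length-3 string in L(P) \ L(Q).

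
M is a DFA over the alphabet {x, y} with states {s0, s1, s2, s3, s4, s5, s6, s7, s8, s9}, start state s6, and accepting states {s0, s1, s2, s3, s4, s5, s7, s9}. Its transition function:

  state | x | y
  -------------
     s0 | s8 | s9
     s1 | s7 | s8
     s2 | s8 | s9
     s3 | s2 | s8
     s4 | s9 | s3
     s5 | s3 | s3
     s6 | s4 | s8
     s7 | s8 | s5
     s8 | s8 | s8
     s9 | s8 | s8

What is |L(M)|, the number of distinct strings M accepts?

5

The useful subgraph on states {s2, s3, s4, s6, s9} is acyclic, so L(M) is finite; the longest accepting path visits 5 useful states, giving maximum string length 4.
Counting accepting paths from s6 by length: 1 of length 1, 2 of length 2, 1 of length 3, 1 of length 4. Total 5.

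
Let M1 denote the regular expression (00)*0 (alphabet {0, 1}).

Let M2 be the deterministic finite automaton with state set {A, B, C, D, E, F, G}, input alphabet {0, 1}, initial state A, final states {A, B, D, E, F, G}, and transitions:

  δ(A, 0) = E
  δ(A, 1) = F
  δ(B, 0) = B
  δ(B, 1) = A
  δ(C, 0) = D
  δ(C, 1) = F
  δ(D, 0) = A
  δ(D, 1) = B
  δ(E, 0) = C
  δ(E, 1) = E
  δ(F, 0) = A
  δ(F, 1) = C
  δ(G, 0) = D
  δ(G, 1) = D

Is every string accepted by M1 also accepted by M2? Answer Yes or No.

Converting the expression M1 to a DFA (subset construction, then merging equivalent states) gives the minimal DFA with states {r0, r1, r2}, start state r0, accepting states {r1} and transitions r0: 0→r1, 1→r2; r1: 0→r0, 1→r2; r2: 0→r2, 1→r2.
Exploring the product automaton M1 × M2 from the start pair (r0, A), following both machines on each input symbol, reaches 10 state pairs: (r0, A), (r1, E), (r2, F), (r0, C), (r2, E), (r2, A), (r2, C), (r1, D), (r2, D), (r2, B).
M1 accepts in {r1} and M2 accepts in {A, B, D, E, F, G}. The reachable pairs whose M1-component is accepting are (r1, E), (r1, D); in each of them the M2-component is accepting too, so the product for L(M1) \ L(M2) (M1-component accepting, M2-component rejecting) has no reachable accepting pair and the difference is empty.
Hence every string in L(M1) is also in L(M2).

Yes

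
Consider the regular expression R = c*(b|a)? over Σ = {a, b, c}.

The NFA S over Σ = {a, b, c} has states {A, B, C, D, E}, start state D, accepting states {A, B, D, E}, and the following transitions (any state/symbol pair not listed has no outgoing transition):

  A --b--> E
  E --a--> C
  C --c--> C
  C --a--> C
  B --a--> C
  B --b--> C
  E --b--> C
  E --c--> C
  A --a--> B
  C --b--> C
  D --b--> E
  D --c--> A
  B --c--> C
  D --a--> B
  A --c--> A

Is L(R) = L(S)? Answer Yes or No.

Yes

Converting the expression R to a DFA (subset construction, then merging equivalent states) gives the minimal DFA with states {r0, r1, r2}, start state r0, accepting states {r0, r1} and transitions r0: a→r1, b→r1, c→r0; r1: a→r2, b→r2, c→r2; r2: a→r2, b→r2, c→r2.
Exploring the product automaton R × S from the start pair (r0, D), following both machines on each input symbol, reaches 5 state pairs: (r0, D), (r1, B), (r1, E), (r0, A), (r2, C).
R accepts in {r0, r1} and S accepts in {A, B, D, E}. In every reachable pair the two components are either both accepting — (r0, D), (r1, B), (r1, E), (r0, A) — or both non-accepting, so no string is accepted by exactly one of the machines: L(R) \ L(S) and L(S) \ L(R) are both empty.
Hence every string is accepted by R iff it is accepted by S, and the two languages coincide.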